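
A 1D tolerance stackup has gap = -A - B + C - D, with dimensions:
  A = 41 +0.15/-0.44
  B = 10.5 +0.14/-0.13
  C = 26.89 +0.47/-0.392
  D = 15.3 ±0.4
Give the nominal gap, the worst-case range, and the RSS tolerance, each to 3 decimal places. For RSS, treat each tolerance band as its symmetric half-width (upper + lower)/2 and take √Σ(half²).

nominal=-39.910 wc=[-40.992,-38.470] rss=0.672

Stack each dimension's contribution:
  -A: nom -41.000 → Σnom=-41.000; wc +0.440/-0.150 → slack +0.440/-0.150; half-tol=0.295, Σhalf²=0.087025
  -B: nom -10.500 → Σnom=-51.500; wc +0.130/-0.140 → slack +0.570/-0.290; half-tol=0.135, Σhalf²=0.105250
  +C: nom +26.890 → Σnom=-24.610; wc +0.470/-0.392 → slack +1.040/-0.682; half-tol=0.431, Σhalf²=0.291011
  -D: nom -15.300 → Σnom=-39.910; wc +0.400/-0.400 → slack +1.440/-1.082; half-tol=0.400, Σhalf²=0.451011
Nominal = -39.910. Worst-case = [-39.910 - 1.082, -39.910 + 1.440] = [-40.992, -38.470]. RSS = √0.451011 = 0.672.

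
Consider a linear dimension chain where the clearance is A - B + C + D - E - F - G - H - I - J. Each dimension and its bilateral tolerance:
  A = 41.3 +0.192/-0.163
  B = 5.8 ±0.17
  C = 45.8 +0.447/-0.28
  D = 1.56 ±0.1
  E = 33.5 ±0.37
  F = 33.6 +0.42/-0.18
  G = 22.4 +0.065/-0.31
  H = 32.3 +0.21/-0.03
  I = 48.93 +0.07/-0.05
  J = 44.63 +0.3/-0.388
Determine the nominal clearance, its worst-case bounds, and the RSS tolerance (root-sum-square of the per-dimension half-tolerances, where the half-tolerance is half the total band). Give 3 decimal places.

nominal=-132.500 wc=[-134.648,-130.263] rss=0.775

Stack each dimension's contribution:
  +A: nom +41.300 → Σnom=41.300; wc +0.192/-0.163 → slack +0.192/-0.163; half-tol=0.177, Σhalf²=0.031506
  -B: nom -5.800 → Σnom=35.500; wc +0.170/-0.170 → slack +0.362/-0.333; half-tol=0.170, Σhalf²=0.060406
  +C: nom +45.800 → Σnom=81.300; wc +0.447/-0.280 → slack +0.809/-0.613; half-tol=0.364, Σhalf²=0.192539
  +D: nom +1.560 → Σnom=82.860; wc +0.100/-0.100 → slack +0.909/-0.713; half-tol=0.100, Σhalf²=0.202539
  -E: nom -33.500 → Σnom=49.360; wc +0.370/-0.370 → slack +1.279/-1.083; half-tol=0.370, Σhalf²=0.339439
  -F: nom -33.600 → Σnom=15.760; wc +0.180/-0.420 → slack +1.459/-1.503; half-tol=0.300, Σhalf²=0.429439
  -G: nom -22.400 → Σnom=-6.640; wc +0.310/-0.065 → slack +1.769/-1.568; half-tol=0.188, Σhalf²=0.464595
  -H: nom -32.300 → Σnom=-38.940; wc +0.030/-0.210 → slack +1.799/-1.778; half-tol=0.120, Σhalf²=0.478995
  -I: nom -48.930 → Σnom=-87.870; wc +0.050/-0.070 → slack +1.849/-1.848; half-tol=0.060, Σhalf²=0.482595
  -J: nom -44.630 → Σnom=-132.500; wc +0.388/-0.300 → slack +2.237/-2.148; half-tol=0.344, Σhalf²=0.600931
Nominal = -132.500. Worst-case = [-132.500 - 2.148, -132.500 + 2.237] = [-134.648, -130.263]. RSS = √0.600931 = 0.775.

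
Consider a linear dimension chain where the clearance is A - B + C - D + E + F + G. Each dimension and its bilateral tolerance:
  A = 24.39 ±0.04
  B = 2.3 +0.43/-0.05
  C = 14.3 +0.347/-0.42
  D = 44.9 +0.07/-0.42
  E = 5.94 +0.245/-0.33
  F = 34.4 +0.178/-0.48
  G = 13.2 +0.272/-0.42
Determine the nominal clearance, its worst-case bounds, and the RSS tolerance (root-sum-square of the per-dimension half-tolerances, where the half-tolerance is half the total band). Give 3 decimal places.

nominal=45.030 wc=[42.840,46.582] rss=0.760

Stack each dimension's contribution:
  +A: nom +24.390 → Σnom=24.390; wc +0.040/-0.040 → slack +0.040/-0.040; half-tol=0.040, Σhalf²=0.001600
  -B: nom -2.300 → Σnom=22.090; wc +0.050/-0.430 → slack +0.090/-0.470; half-tol=0.240, Σhalf²=0.059200
  +C: nom +14.300 → Σnom=36.390; wc +0.347/-0.420 → slack +0.437/-0.890; half-tol=0.383, Σhalf²=0.206272
  -D: nom -44.900 → Σnom=-8.510; wc +0.420/-0.070 → slack +0.857/-0.960; half-tol=0.245, Σhalf²=0.266297
  +E: nom +5.940 → Σnom=-2.570; wc +0.245/-0.330 → slack +1.102/-1.290; half-tol=0.287, Σhalf²=0.348953
  +F: nom +34.400 → Σnom=31.830; wc +0.178/-0.480 → slack +1.280/-1.770; half-tol=0.329, Σhalf²=0.457194
  +G: nom +13.200 → Σnom=45.030; wc +0.272/-0.420 → slack +1.552/-2.190; half-tol=0.346, Σhalf²=0.576910
Nominal = 45.030. Worst-case = [45.030 - 2.190, 45.030 + 1.552] = [42.840, 46.582]. RSS = √0.576910 = 0.760.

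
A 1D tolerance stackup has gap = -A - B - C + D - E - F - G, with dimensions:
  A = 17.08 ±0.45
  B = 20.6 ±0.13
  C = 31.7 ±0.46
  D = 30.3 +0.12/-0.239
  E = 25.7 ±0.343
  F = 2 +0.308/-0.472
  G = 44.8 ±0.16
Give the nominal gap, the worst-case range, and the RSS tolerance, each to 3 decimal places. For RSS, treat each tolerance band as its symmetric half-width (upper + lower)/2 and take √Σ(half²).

nominal=-111.580 wc=[-113.670,-109.445] rss=0.871

Stack each dimension's contribution:
  -A: nom -17.080 → Σnom=-17.080; wc +0.450/-0.450 → slack +0.450/-0.450; half-tol=0.450, Σhalf²=0.202500
  -B: nom -20.600 → Σnom=-37.680; wc +0.130/-0.130 → slack +0.580/-0.580; half-tol=0.130, Σhalf²=0.219400
  -C: nom -31.700 → Σnom=-69.380; wc +0.460/-0.460 → slack +1.040/-1.040; half-tol=0.460, Σhalf²=0.431000
  +D: nom +30.300 → Σnom=-39.080; wc +0.120/-0.239 → slack +1.160/-1.279; half-tol=0.179, Σhalf²=0.463220
  -E: nom -25.700 → Σnom=-64.780; wc +0.343/-0.343 → slack +1.503/-1.622; half-tol=0.343, Σhalf²=0.580869
  -F: nom -2.000 → Σnom=-66.780; wc +0.472/-0.308 → slack +1.975/-1.930; half-tol=0.390, Σhalf²=0.732969
  -G: nom -44.800 → Σnom=-111.580; wc +0.160/-0.160 → slack +2.135/-2.090; half-tol=0.160, Σhalf²=0.758569
Nominal = -111.580. Worst-case = [-111.580 - 2.090, -111.580 + 2.135] = [-113.670, -109.445]. RSS = √0.758569 = 0.871.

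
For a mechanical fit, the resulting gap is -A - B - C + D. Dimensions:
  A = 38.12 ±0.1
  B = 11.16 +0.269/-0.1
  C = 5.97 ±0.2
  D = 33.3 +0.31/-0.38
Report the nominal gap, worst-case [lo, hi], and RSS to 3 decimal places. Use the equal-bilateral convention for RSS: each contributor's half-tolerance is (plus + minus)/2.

nominal=-21.950 wc=[-22.899,-21.240] rss=0.451

Stack each dimension's contribution:
  -A: nom -38.120 → Σnom=-38.120; wc +0.100/-0.100 → slack +0.100/-0.100; half-tol=0.100, Σhalf²=0.010000
  -B: nom -11.160 → Σnom=-49.280; wc +0.100/-0.269 → slack +0.200/-0.369; half-tol=0.184, Σhalf²=0.044040
  -C: nom -5.970 → Σnom=-55.250; wc +0.200/-0.200 → slack +0.400/-0.569; half-tol=0.200, Σhalf²=0.084040
  +D: nom +33.300 → Σnom=-21.950; wc +0.310/-0.380 → slack +0.710/-0.949; half-tol=0.345, Σhalf²=0.203065
Nominal = -21.950. Worst-case = [-21.950 - 0.949, -21.950 + 0.710] = [-22.899, -21.240]. RSS = √0.203065 = 0.451.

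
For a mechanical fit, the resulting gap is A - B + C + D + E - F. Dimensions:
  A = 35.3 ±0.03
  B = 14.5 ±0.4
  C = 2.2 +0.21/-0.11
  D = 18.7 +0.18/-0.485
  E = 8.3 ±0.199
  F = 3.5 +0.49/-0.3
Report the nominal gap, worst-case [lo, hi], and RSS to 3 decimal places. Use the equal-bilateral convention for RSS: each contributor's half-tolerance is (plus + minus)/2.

nominal=46.500 wc=[44.786,47.819] rss=0.702

Stack each dimension's contribution:
  +A: nom +35.300 → Σnom=35.300; wc +0.030/-0.030 → slack +0.030/-0.030; half-tol=0.030, Σhalf²=0.000900
  -B: nom -14.500 → Σnom=20.800; wc +0.400/-0.400 → slack +0.430/-0.430; half-tol=0.400, Σhalf²=0.160900
  +C: nom +2.200 → Σnom=23.000; wc +0.210/-0.110 → slack +0.640/-0.540; half-tol=0.160, Σhalf²=0.186500
  +D: nom +18.700 → Σnom=41.700; wc +0.180/-0.485 → slack +0.820/-1.025; half-tol=0.333, Σhalf²=0.297056
  +E: nom +8.300 → Σnom=50.000; wc +0.199/-0.199 → slack +1.019/-1.224; half-tol=0.199, Σhalf²=0.336657
  -F: nom -3.500 → Σnom=46.500; wc +0.300/-0.490 → slack +1.319/-1.714; half-tol=0.395, Σhalf²=0.492682
Nominal = 46.500. Worst-case = [46.500 - 1.714, 46.500 + 1.319] = [44.786, 47.819]. RSS = √0.492682 = 0.702.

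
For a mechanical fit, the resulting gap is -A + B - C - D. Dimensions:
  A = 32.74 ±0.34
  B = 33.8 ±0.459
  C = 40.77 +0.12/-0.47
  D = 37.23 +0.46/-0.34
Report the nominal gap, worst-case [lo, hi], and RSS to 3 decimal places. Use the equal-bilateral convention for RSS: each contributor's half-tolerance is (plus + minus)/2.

Stack each dimension's contribution:
  -A: nom -32.740 → Σnom=-32.740; wc +0.340/-0.340 → slack +0.340/-0.340; half-tol=0.340, Σhalf²=0.115600
  +B: nom +33.800 → Σnom=1.060; wc +0.459/-0.459 → slack +0.799/-0.799; half-tol=0.459, Σhalf²=0.326281
  -C: nom -40.770 → Σnom=-39.710; wc +0.470/-0.120 → slack +1.269/-0.919; half-tol=0.295, Σhalf²=0.413306
  -D: nom -37.230 → Σnom=-76.940; wc +0.340/-0.460 → slack +1.609/-1.379; half-tol=0.400, Σhalf²=0.573306
Nominal = -76.940. Worst-case = [-76.940 - 1.379, -76.940 + 1.609] = [-78.319, -75.331]. RSS = √0.573306 = 0.757.

nominal=-76.940 wc=[-78.319,-75.331] rss=0.757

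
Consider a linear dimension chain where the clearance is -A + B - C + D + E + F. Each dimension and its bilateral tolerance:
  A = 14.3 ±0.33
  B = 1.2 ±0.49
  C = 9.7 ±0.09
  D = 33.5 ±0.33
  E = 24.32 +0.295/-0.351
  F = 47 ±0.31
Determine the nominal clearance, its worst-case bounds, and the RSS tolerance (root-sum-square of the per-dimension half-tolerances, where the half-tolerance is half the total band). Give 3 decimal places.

Stack each dimension's contribution:
  -A: nom -14.300 → Σnom=-14.300; wc +0.330/-0.330 → slack +0.330/-0.330; half-tol=0.330, Σhalf²=0.108900
  +B: nom +1.200 → Σnom=-13.100; wc +0.490/-0.490 → slack +0.820/-0.820; half-tol=0.490, Σhalf²=0.349000
  -C: nom -9.700 → Σnom=-22.800; wc +0.090/-0.090 → slack +0.910/-0.910; half-tol=0.090, Σhalf²=0.357100
  +D: nom +33.500 → Σnom=10.700; wc +0.330/-0.330 → slack +1.240/-1.240; half-tol=0.330, Σhalf²=0.466000
  +E: nom +24.320 → Σnom=35.020; wc +0.295/-0.351 → slack +1.535/-1.591; half-tol=0.323, Σhalf²=0.570329
  +F: nom +47.000 → Σnom=82.020; wc +0.310/-0.310 → slack +1.845/-1.901; half-tol=0.310, Σhalf²=0.666429
Nominal = 82.020. Worst-case = [82.020 - 1.901, 82.020 + 1.845] = [80.119, 83.865]. RSS = √0.666429 = 0.816.

nominal=82.020 wc=[80.119,83.865] rss=0.816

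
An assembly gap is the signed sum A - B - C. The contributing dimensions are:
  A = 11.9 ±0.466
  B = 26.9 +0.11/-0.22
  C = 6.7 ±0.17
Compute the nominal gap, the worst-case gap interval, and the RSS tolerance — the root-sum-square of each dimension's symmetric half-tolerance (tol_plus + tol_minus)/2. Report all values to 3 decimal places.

Stack each dimension's contribution:
  +A: nom +11.900 → Σnom=11.900; wc +0.466/-0.466 → slack +0.466/-0.466; half-tol=0.466, Σhalf²=0.217156
  -B: nom -26.900 → Σnom=-15.000; wc +0.220/-0.110 → slack +0.686/-0.576; half-tol=0.165, Σhalf²=0.244381
  -C: nom -6.700 → Σnom=-21.700; wc +0.170/-0.170 → slack +0.856/-0.746; half-tol=0.170, Σhalf²=0.273281
Nominal = -21.700. Worst-case = [-21.700 - 0.746, -21.700 + 0.856] = [-22.446, -20.844]. RSS = √0.273281 = 0.523.

nominal=-21.700 wc=[-22.446,-20.844] rss=0.523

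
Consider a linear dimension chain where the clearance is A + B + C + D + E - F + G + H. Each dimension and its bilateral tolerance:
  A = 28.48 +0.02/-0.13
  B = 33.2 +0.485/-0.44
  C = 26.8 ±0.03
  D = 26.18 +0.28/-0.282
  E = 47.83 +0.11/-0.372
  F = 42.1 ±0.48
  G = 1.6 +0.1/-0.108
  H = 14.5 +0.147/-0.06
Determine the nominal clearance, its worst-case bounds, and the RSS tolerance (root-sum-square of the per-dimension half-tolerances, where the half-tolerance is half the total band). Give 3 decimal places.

nominal=136.490 wc=[134.588,138.142] rss=0.781

Stack each dimension's contribution:
  +A: nom +28.480 → Σnom=28.480; wc +0.020/-0.130 → slack +0.020/-0.130; half-tol=0.075, Σhalf²=0.005625
  +B: nom +33.200 → Σnom=61.680; wc +0.485/-0.440 → slack +0.505/-0.570; half-tol=0.463, Σhalf²=0.219531
  +C: nom +26.800 → Σnom=88.480; wc +0.030/-0.030 → slack +0.535/-0.600; half-tol=0.030, Σhalf²=0.220431
  +D: nom +26.180 → Σnom=114.660; wc +0.280/-0.282 → slack +0.815/-0.882; half-tol=0.281, Σhalf²=0.299392
  +E: nom +47.830 → Σnom=162.490; wc +0.110/-0.372 → slack +0.925/-1.254; half-tol=0.241, Σhalf²=0.357473
  -F: nom -42.100 → Σnom=120.390; wc +0.480/-0.480 → slack +1.405/-1.734; half-tol=0.480, Σhalf²=0.587873
  +G: nom +1.600 → Σnom=121.990; wc +0.100/-0.108 → slack +1.505/-1.842; half-tol=0.104, Σhalf²=0.598689
  +H: nom +14.500 → Σnom=136.490; wc +0.147/-0.060 → slack +1.652/-1.902; half-tol=0.103, Σhalf²=0.609402
Nominal = 136.490. Worst-case = [136.490 - 1.902, 136.490 + 1.652] = [134.588, 138.142]. RSS = √0.609402 = 0.781.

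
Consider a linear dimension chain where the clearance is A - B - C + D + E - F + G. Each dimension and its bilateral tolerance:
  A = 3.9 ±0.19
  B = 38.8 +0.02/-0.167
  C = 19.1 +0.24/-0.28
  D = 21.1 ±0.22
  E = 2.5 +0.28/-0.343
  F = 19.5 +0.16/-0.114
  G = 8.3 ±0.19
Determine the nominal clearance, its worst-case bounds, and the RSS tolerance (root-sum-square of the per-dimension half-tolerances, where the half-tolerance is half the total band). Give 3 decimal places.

Stack each dimension's contribution:
  +A: nom +3.900 → Σnom=3.900; wc +0.190/-0.190 → slack +0.190/-0.190; half-tol=0.190, Σhalf²=0.036100
  -B: nom -38.800 → Σnom=-34.900; wc +0.167/-0.020 → slack +0.357/-0.210; half-tol=0.093, Σhalf²=0.044842
  -C: nom -19.100 → Σnom=-54.000; wc +0.280/-0.240 → slack +0.637/-0.450; half-tol=0.260, Σhalf²=0.112442
  +D: nom +21.100 → Σnom=-32.900; wc +0.220/-0.220 → slack +0.857/-0.670; half-tol=0.220, Σhalf²=0.160842
  +E: nom +2.500 → Σnom=-30.400; wc +0.280/-0.343 → slack +1.137/-1.013; half-tol=0.311, Σhalf²=0.257875
  -F: nom -19.500 → Σnom=-49.900; wc +0.114/-0.160 → slack +1.251/-1.173; half-tol=0.137, Σhalf²=0.276643
  +G: nom +8.300 → Σnom=-41.600; wc +0.190/-0.190 → slack +1.441/-1.363; half-tol=0.190, Σhalf²=0.312744
Nominal = -41.600. Worst-case = [-41.600 - 1.363, -41.600 + 1.441] = [-42.963, -40.159]. RSS = √0.312744 = 0.559.

nominal=-41.600 wc=[-42.963,-40.159] rss=0.559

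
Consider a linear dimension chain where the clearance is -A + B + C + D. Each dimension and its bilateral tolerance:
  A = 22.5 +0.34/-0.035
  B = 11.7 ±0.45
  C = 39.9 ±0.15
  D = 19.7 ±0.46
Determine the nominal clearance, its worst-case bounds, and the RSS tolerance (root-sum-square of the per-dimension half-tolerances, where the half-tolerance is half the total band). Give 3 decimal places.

nominal=48.800 wc=[47.400,49.895] rss=0.687

Stack each dimension's contribution:
  -A: nom -22.500 → Σnom=-22.500; wc +0.035/-0.340 → slack +0.035/-0.340; half-tol=0.188, Σhalf²=0.035156
  +B: nom +11.700 → Σnom=-10.800; wc +0.450/-0.450 → slack +0.485/-0.790; half-tol=0.450, Σhalf²=0.237656
  +C: nom +39.900 → Σnom=29.100; wc +0.150/-0.150 → slack +0.635/-0.940; half-tol=0.150, Σhalf²=0.260156
  +D: nom +19.700 → Σnom=48.800; wc +0.460/-0.460 → slack +1.095/-1.400; half-tol=0.460, Σhalf²=0.471756
Nominal = 48.800. Worst-case = [48.800 - 1.400, 48.800 + 1.095] = [47.400, 49.895]. RSS = √0.471756 = 0.687.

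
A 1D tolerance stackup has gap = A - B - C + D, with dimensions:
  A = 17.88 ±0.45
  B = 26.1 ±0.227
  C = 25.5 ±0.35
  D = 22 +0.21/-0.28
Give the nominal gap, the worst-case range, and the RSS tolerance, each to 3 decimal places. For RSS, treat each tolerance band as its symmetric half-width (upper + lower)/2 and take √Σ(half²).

Stack each dimension's contribution:
  +A: nom +17.880 → Σnom=17.880; wc +0.450/-0.450 → slack +0.450/-0.450; half-tol=0.450, Σhalf²=0.202500
  -B: nom -26.100 → Σnom=-8.220; wc +0.227/-0.227 → slack +0.677/-0.677; half-tol=0.227, Σhalf²=0.254029
  -C: nom -25.500 → Σnom=-33.720; wc +0.350/-0.350 → slack +1.027/-1.027; half-tol=0.350, Σhalf²=0.376529
  +D: nom +22.000 → Σnom=-11.720; wc +0.210/-0.280 → slack +1.237/-1.307; half-tol=0.245, Σhalf²=0.436554
Nominal = -11.720. Worst-case = [-11.720 - 1.307, -11.720 + 1.237] = [-13.027, -10.483]. RSS = √0.436554 = 0.661.

nominal=-11.720 wc=[-13.027,-10.483] rss=0.661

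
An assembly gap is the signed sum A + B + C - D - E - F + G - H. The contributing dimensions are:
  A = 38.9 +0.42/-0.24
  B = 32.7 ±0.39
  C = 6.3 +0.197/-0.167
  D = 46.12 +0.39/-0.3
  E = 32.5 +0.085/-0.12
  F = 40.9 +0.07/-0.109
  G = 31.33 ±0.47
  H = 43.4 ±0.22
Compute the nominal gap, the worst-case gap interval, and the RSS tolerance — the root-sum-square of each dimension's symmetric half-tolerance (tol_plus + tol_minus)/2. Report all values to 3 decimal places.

nominal=-53.690 wc=[-55.722,-51.464] rss=0.837

Stack each dimension's contribution:
  +A: nom +38.900 → Σnom=38.900; wc +0.420/-0.240 → slack +0.420/-0.240; half-tol=0.330, Σhalf²=0.108900
  +B: nom +32.700 → Σnom=71.600; wc +0.390/-0.390 → slack +0.810/-0.630; half-tol=0.390, Σhalf²=0.261000
  +C: nom +6.300 → Σnom=77.900; wc +0.197/-0.167 → slack +1.007/-0.797; half-tol=0.182, Σhalf²=0.294124
  -D: nom -46.120 → Σnom=31.780; wc +0.300/-0.390 → slack +1.307/-1.187; half-tol=0.345, Σhalf²=0.413149
  -E: nom -32.500 → Σnom=-0.720; wc +0.120/-0.085 → slack +1.427/-1.272; half-tol=0.103, Σhalf²=0.423655
  -F: nom -40.900 → Σnom=-41.620; wc +0.109/-0.070 → slack +1.536/-1.342; half-tol=0.089, Σhalf²=0.431665
  +G: nom +31.330 → Σnom=-10.290; wc +0.470/-0.470 → slack +2.006/-1.812; half-tol=0.470, Σhalf²=0.652565
  -H: nom -43.400 → Σnom=-53.690; wc +0.220/-0.220 → slack +2.226/-2.032; half-tol=0.220, Σhalf²=0.700965
Nominal = -53.690. Worst-case = [-53.690 - 2.032, -53.690 + 2.226] = [-55.722, -51.464]. RSS = √0.700965 = 0.837.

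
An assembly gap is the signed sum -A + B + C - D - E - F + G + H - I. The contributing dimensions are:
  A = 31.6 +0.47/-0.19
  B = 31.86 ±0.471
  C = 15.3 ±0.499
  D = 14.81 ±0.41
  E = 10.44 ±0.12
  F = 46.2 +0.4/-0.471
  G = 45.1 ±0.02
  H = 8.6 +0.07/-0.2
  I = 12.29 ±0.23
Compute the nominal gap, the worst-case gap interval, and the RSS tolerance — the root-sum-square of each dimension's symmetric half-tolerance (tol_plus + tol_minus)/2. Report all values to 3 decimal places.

Stack each dimension's contribution:
  -A: nom -31.600 → Σnom=-31.600; wc +0.190/-0.470 → slack +0.190/-0.470; half-tol=0.330, Σhalf²=0.108900
  +B: nom +31.860 → Σnom=0.260; wc +0.471/-0.471 → slack +0.661/-0.941; half-tol=0.471, Σhalf²=0.330741
  +C: nom +15.300 → Σnom=15.560; wc +0.499/-0.499 → slack +1.160/-1.440; half-tol=0.499, Σhalf²=0.579742
  -D: nom -14.810 → Σnom=0.750; wc +0.410/-0.410 → slack +1.570/-1.850; half-tol=0.410, Σhalf²=0.747842
  -E: nom -10.440 → Σnom=-9.690; wc +0.120/-0.120 → slack +1.690/-1.970; half-tol=0.120, Σhalf²=0.762242
  -F: nom -46.200 → Σnom=-55.890; wc +0.471/-0.400 → slack +2.161/-2.370; half-tol=0.435, Σhalf²=0.951902
  +G: nom +45.100 → Σnom=-10.790; wc +0.020/-0.020 → slack +2.181/-2.390; half-tol=0.020, Σhalf²=0.952302
  +H: nom +8.600 → Σnom=-2.190; wc +0.070/-0.200 → slack +2.251/-2.590; half-tol=0.135, Σhalf²=0.970527
  -I: nom -12.290 → Σnom=-14.480; wc +0.230/-0.230 → slack +2.481/-2.820; half-tol=0.230, Σhalf²=1.023427
Nominal = -14.480. Worst-case = [-14.480 - 2.820, -14.480 + 2.481] = [-17.300, -11.999]. RSS = √1.023427 = 1.012.

nominal=-14.480 wc=[-17.300,-11.999] rss=1.012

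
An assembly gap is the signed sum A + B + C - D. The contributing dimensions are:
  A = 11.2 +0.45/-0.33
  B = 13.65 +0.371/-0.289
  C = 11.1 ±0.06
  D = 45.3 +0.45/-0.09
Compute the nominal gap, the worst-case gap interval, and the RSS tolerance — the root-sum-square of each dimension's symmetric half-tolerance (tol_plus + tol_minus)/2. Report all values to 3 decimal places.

Stack each dimension's contribution:
  +A: nom +11.200 → Σnom=11.200; wc +0.450/-0.330 → slack +0.450/-0.330; half-tol=0.390, Σhalf²=0.152100
  +B: nom +13.650 → Σnom=24.850; wc +0.371/-0.289 → slack +0.821/-0.619; half-tol=0.330, Σhalf²=0.261000
  +C: nom +11.100 → Σnom=35.950; wc +0.060/-0.060 → slack +0.881/-0.679; half-tol=0.060, Σhalf²=0.264600
  -D: nom -45.300 → Σnom=-9.350; wc +0.090/-0.450 → slack +0.971/-1.129; half-tol=0.270, Σhalf²=0.337500
Nominal = -9.350. Worst-case = [-9.350 - 1.129, -9.350 + 0.971] = [-10.479, -8.379]. RSS = √0.337500 = 0.581.

nominal=-9.350 wc=[-10.479,-8.379] rss=0.581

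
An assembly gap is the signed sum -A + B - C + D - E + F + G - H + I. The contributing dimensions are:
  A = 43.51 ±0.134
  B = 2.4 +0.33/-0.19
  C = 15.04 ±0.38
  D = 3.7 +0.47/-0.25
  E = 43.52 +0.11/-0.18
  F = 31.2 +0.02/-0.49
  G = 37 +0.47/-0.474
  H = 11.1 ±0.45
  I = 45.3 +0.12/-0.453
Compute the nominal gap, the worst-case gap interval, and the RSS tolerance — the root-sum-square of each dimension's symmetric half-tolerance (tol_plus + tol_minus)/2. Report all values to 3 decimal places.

nominal=6.430 wc=[3.499,8.984] rss=0.976

Stack each dimension's contribution:
  -A: nom -43.510 → Σnom=-43.510; wc +0.134/-0.134 → slack +0.134/-0.134; half-tol=0.134, Σhalf²=0.017956
  +B: nom +2.400 → Σnom=-41.110; wc +0.330/-0.190 → slack +0.464/-0.324; half-tol=0.260, Σhalf²=0.085556
  -C: nom -15.040 → Σnom=-56.150; wc +0.380/-0.380 → slack +0.844/-0.704; half-tol=0.380, Σhalf²=0.229956
  +D: nom +3.700 → Σnom=-52.450; wc +0.470/-0.250 → slack +1.314/-0.954; half-tol=0.360, Σhalf²=0.359556
  -E: nom -43.520 → Σnom=-95.970; wc +0.180/-0.110 → slack +1.494/-1.064; half-tol=0.145, Σhalf²=0.380581
  +F: nom +31.200 → Σnom=-64.770; wc +0.020/-0.490 → slack +1.514/-1.554; half-tol=0.255, Σhalf²=0.445606
  +G: nom +37.000 → Σnom=-27.770; wc +0.470/-0.474 → slack +1.984/-2.028; half-tol=0.472, Σhalf²=0.668390
  -H: nom -11.100 → Σnom=-38.870; wc +0.450/-0.450 → slack +2.434/-2.478; half-tol=0.450, Σhalf²=0.870890
  +I: nom +45.300 → Σnom=6.430; wc +0.120/-0.453 → slack +2.554/-2.931; half-tol=0.286, Σhalf²=0.952972
Nominal = 6.430. Worst-case = [6.430 - 2.931, 6.430 + 2.554] = [3.499, 8.984]. RSS = √0.952972 = 0.976.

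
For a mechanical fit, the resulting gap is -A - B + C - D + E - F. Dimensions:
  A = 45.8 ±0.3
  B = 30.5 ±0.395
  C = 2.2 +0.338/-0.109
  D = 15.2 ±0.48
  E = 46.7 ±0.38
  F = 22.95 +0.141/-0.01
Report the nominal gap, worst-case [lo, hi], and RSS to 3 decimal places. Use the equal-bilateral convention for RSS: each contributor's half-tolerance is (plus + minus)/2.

Stack each dimension's contribution:
  -A: nom -45.800 → Σnom=-45.800; wc +0.300/-0.300 → slack +0.300/-0.300; half-tol=0.300, Σhalf²=0.090000
  -B: nom -30.500 → Σnom=-76.300; wc +0.395/-0.395 → slack +0.695/-0.695; half-tol=0.395, Σhalf²=0.246025
  +C: nom +2.200 → Σnom=-74.100; wc +0.338/-0.109 → slack +1.033/-0.804; half-tol=0.224, Σhalf²=0.295977
  -D: nom -15.200 → Σnom=-89.300; wc +0.480/-0.480 → slack +1.513/-1.284; half-tol=0.480, Σhalf²=0.526377
  +E: nom +46.700 → Σnom=-42.600; wc +0.380/-0.380 → slack +1.893/-1.664; half-tol=0.380, Σhalf²=0.670777
  -F: nom -22.950 → Σnom=-65.550; wc +0.010/-0.141 → slack +1.903/-1.805; half-tol=0.075, Σhalf²=0.676477
Nominal = -65.550. Worst-case = [-65.550 - 1.805, -65.550 + 1.903] = [-67.355, -63.647]. RSS = √0.676477 = 0.822.

nominal=-65.550 wc=[-67.355,-63.647] rss=0.822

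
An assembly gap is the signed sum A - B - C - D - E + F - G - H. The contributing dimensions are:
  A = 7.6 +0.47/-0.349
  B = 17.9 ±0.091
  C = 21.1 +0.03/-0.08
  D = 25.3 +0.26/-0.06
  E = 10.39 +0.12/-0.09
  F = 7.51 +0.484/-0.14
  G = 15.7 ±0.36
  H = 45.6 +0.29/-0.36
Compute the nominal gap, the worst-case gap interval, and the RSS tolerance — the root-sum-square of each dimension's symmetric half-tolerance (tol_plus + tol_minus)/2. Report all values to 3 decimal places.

nominal=-120.880 wc=[-122.520,-118.885] rss=0.740

Stack each dimension's contribution:
  +A: nom +7.600 → Σnom=7.600; wc +0.470/-0.349 → slack +0.470/-0.349; half-tol=0.409, Σhalf²=0.167690
  -B: nom -17.900 → Σnom=-10.300; wc +0.091/-0.091 → slack +0.561/-0.440; half-tol=0.091, Σhalf²=0.175971
  -C: nom -21.100 → Σnom=-31.400; wc +0.080/-0.030 → slack +0.641/-0.470; half-tol=0.055, Σhalf²=0.178996
  -D: nom -25.300 → Σnom=-56.700; wc +0.060/-0.260 → slack +0.701/-0.730; half-tol=0.160, Σhalf²=0.204596
  -E: nom -10.390 → Σnom=-67.090; wc +0.090/-0.120 → slack +0.791/-0.850; half-tol=0.105, Σhalf²=0.215621
  +F: nom +7.510 → Σnom=-59.580; wc +0.484/-0.140 → slack +1.275/-0.990; half-tol=0.312, Σhalf²=0.312965
  -G: nom -15.700 → Σnom=-75.280; wc +0.360/-0.360 → slack +1.635/-1.350; half-tol=0.360, Σhalf²=0.442565
  -H: nom -45.600 → Σnom=-120.880; wc +0.360/-0.290 → slack +1.995/-1.640; half-tol=0.325, Σhalf²=0.548190
Nominal = -120.880. Worst-case = [-120.880 - 1.640, -120.880 + 1.995] = [-122.520, -118.885]. RSS = √0.548190 = 0.740.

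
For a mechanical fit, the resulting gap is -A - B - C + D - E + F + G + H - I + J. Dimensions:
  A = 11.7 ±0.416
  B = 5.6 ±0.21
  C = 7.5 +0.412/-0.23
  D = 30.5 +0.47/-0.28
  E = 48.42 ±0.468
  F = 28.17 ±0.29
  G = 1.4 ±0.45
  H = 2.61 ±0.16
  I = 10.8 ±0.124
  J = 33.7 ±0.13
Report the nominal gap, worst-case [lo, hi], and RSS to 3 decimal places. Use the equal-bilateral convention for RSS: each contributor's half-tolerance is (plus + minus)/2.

Stack each dimension's contribution:
  -A: nom -11.700 → Σnom=-11.700; wc +0.416/-0.416 → slack +0.416/-0.416; half-tol=0.416, Σhalf²=0.173056
  -B: nom -5.600 → Σnom=-17.300; wc +0.210/-0.210 → slack +0.626/-0.626; half-tol=0.210, Σhalf²=0.217156
  -C: nom -7.500 → Σnom=-24.800; wc +0.230/-0.412 → slack +0.856/-1.038; half-tol=0.321, Σhalf²=0.320197
  +D: nom +30.500 → Σnom=5.700; wc +0.470/-0.280 → slack +1.326/-1.318; half-tol=0.375, Σhalf²=0.460822
  -E: nom -48.420 → Σnom=-42.720; wc +0.468/-0.468 → slack +1.794/-1.786; half-tol=0.468, Σhalf²=0.679846
  +F: nom +28.170 → Σnom=-14.550; wc +0.290/-0.290 → slack +2.084/-2.076; half-tol=0.290, Σhalf²=0.763946
  +G: nom +1.400 → Σnom=-13.150; wc +0.450/-0.450 → slack +2.534/-2.526; half-tol=0.450, Σhalf²=0.966446
  +H: nom +2.610 → Σnom=-10.540; wc +0.160/-0.160 → slack +2.694/-2.686; half-tol=0.160, Σhalf²=0.992046
  -I: nom -10.800 → Σnom=-21.340; wc +0.124/-0.124 → slack +2.818/-2.810; half-tol=0.124, Σhalf²=1.007422
  +J: nom +33.700 → Σnom=12.360; wc +0.130/-0.130 → slack +2.948/-2.940; half-tol=0.130, Σhalf²=1.024322
Nominal = 12.360. Worst-case = [12.360 - 2.940, 12.360 + 2.948] = [9.420, 15.308]. RSS = √1.024322 = 1.012.

nominal=12.360 wc=[9.420,15.308] rss=1.012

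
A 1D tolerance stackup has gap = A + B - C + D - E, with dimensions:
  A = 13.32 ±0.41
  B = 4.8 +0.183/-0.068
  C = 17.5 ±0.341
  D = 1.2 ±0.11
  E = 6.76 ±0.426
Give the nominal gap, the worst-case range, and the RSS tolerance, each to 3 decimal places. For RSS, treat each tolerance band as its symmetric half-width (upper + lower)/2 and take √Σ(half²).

nominal=-4.940 wc=[-6.295,-3.470] rss=0.703

Stack each dimension's contribution:
  +A: nom +13.320 → Σnom=13.320; wc +0.410/-0.410 → slack +0.410/-0.410; half-tol=0.410, Σhalf²=0.168100
  +B: nom +4.800 → Σnom=18.120; wc +0.183/-0.068 → slack +0.593/-0.478; half-tol=0.126, Σhalf²=0.183850
  -C: nom -17.500 → Σnom=0.620; wc +0.341/-0.341 → slack +0.934/-0.819; half-tol=0.341, Σhalf²=0.300131
  +D: nom +1.200 → Σnom=1.820; wc +0.110/-0.110 → slack +1.044/-0.929; half-tol=0.110, Σhalf²=0.312231
  -E: nom -6.760 → Σnom=-4.940; wc +0.426/-0.426 → slack +1.470/-1.355; half-tol=0.426, Σhalf²=0.493707
Nominal = -4.940. Worst-case = [-4.940 - 1.355, -4.940 + 1.470] = [-6.295, -3.470]. RSS = √0.493707 = 0.703.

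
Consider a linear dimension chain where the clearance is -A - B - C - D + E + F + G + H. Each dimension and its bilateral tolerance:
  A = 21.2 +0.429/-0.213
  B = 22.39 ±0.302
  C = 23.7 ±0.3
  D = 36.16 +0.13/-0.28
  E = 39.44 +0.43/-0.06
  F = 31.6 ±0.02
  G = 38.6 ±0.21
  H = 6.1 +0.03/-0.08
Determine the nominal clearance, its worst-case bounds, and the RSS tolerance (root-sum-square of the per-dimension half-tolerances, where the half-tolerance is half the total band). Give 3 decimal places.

nominal=12.290 wc=[10.759,14.075] rss=0.659

Stack each dimension's contribution:
  -A: nom -21.200 → Σnom=-21.200; wc +0.213/-0.429 → slack +0.213/-0.429; half-tol=0.321, Σhalf²=0.103041
  -B: nom -22.390 → Σnom=-43.590; wc +0.302/-0.302 → slack +0.515/-0.731; half-tol=0.302, Σhalf²=0.194245
  -C: nom -23.700 → Σnom=-67.290; wc +0.300/-0.300 → slack +0.815/-1.031; half-tol=0.300, Σhalf²=0.284245
  -D: nom -36.160 → Σnom=-103.450; wc +0.280/-0.130 → slack +1.095/-1.161; half-tol=0.205, Σhalf²=0.326270
  +E: nom +39.440 → Σnom=-64.010; wc +0.430/-0.060 → slack +1.525/-1.221; half-tol=0.245, Σhalf²=0.386295
  +F: nom +31.600 → Σnom=-32.410; wc +0.020/-0.020 → slack +1.545/-1.241; half-tol=0.020, Σhalf²=0.386695
  +G: nom +38.600 → Σnom=6.190; wc +0.210/-0.210 → slack +1.755/-1.451; half-tol=0.210, Σhalf²=0.430795
  +H: nom +6.100 → Σnom=12.290; wc +0.030/-0.080 → slack +1.785/-1.531; half-tol=0.055, Σhalf²=0.433820
Nominal = 12.290. Worst-case = [12.290 - 1.531, 12.290 + 1.785] = [10.759, 14.075]. RSS = √0.433820 = 0.659.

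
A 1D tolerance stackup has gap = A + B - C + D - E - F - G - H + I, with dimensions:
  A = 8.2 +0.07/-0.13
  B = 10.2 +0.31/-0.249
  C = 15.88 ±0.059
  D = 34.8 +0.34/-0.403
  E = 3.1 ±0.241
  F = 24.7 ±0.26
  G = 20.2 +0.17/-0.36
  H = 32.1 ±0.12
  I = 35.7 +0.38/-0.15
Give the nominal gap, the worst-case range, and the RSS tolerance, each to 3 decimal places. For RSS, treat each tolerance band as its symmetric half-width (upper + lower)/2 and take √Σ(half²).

Stack each dimension's contribution:
  +A: nom +8.200 → Σnom=8.200; wc +0.070/-0.130 → slack +0.070/-0.130; half-tol=0.100, Σhalf²=0.010000
  +B: nom +10.200 → Σnom=18.400; wc +0.310/-0.249 → slack +0.380/-0.379; half-tol=0.279, Σhalf²=0.088120
  -C: nom -15.880 → Σnom=2.520; wc +0.059/-0.059 → slack +0.439/-0.438; half-tol=0.059, Σhalf²=0.091601
  +D: nom +34.800 → Σnom=37.320; wc +0.340/-0.403 → slack +0.779/-0.841; half-tol=0.372, Σhalf²=0.229614
  -E: nom -3.100 → Σnom=34.220; wc +0.241/-0.241 → slack +1.020/-1.082; half-tol=0.241, Σhalf²=0.287695
  -F: nom -24.700 → Σnom=9.520; wc +0.260/-0.260 → slack +1.280/-1.342; half-tol=0.260, Σhalf²=0.355295
  -G: nom -20.200 → Σnom=-10.680; wc +0.360/-0.170 → slack +1.640/-1.512; half-tol=0.265, Σhalf²=0.425520
  -H: nom -32.100 → Σnom=-42.780; wc +0.120/-0.120 → slack +1.760/-1.632; half-tol=0.120, Σhalf²=0.439920
  +I: nom +35.700 → Σnom=-7.080; wc +0.380/-0.150 → slack +2.140/-1.782; half-tol=0.265, Σhalf²=0.510145
Nominal = -7.080. Worst-case = [-7.080 - 1.782, -7.080 + 2.140] = [-8.862, -4.940]. RSS = √0.510145 = 0.714.

nominal=-7.080 wc=[-8.862,-4.940] rss=0.714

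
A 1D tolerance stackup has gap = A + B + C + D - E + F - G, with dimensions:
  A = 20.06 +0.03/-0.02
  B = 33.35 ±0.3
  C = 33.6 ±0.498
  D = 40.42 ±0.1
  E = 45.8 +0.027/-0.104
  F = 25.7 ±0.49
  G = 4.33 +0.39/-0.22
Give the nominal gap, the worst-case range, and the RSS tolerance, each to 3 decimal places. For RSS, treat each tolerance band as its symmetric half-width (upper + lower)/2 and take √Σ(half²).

Stack each dimension's contribution:
  +A: nom +20.060 → Σnom=20.060; wc +0.030/-0.020 → slack +0.030/-0.020; half-tol=0.025, Σhalf²=0.000625
  +B: nom +33.350 → Σnom=53.410; wc +0.300/-0.300 → slack +0.330/-0.320; half-tol=0.300, Σhalf²=0.090625
  +C: nom +33.600 → Σnom=87.010; wc +0.498/-0.498 → slack +0.828/-0.818; half-tol=0.498, Σhalf²=0.338629
  +D: nom +40.420 → Σnom=127.430; wc +0.100/-0.100 → slack +0.928/-0.918; half-tol=0.100, Σhalf²=0.348629
  -E: nom -45.800 → Σnom=81.630; wc +0.104/-0.027 → slack +1.032/-0.945; half-tol=0.066, Σhalf²=0.352919
  +F: nom +25.700 → Σnom=107.330; wc +0.490/-0.490 → slack +1.522/-1.435; half-tol=0.490, Σhalf²=0.593019
  -G: nom -4.330 → Σnom=103.000; wc +0.220/-0.390 → slack +1.742/-1.825; half-tol=0.305, Σhalf²=0.686044
Nominal = 103.000. Worst-case = [103.000 - 1.825, 103.000 + 1.742] = [101.175, 104.742]. RSS = √0.686044 = 0.828.

nominal=103.000 wc=[101.175,104.742] rss=0.828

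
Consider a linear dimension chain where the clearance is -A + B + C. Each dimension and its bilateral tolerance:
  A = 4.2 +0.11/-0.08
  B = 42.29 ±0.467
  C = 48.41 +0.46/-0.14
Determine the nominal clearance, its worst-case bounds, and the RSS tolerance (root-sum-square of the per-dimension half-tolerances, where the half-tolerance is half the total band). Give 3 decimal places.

Stack each dimension's contribution:
  -A: nom -4.200 → Σnom=-4.200; wc +0.080/-0.110 → slack +0.080/-0.110; half-tol=0.095, Σhalf²=0.009025
  +B: nom +42.290 → Σnom=38.090; wc +0.467/-0.467 → slack +0.547/-0.577; half-tol=0.467, Σhalf²=0.227114
  +C: nom +48.410 → Σnom=86.500; wc +0.460/-0.140 → slack +1.007/-0.717; half-tol=0.300, Σhalf²=0.317114
Nominal = 86.500. Worst-case = [86.500 - 0.717, 86.500 + 1.007] = [85.783, 87.507]. RSS = √0.317114 = 0.563.

nominal=86.500 wc=[85.783,87.507] rss=0.563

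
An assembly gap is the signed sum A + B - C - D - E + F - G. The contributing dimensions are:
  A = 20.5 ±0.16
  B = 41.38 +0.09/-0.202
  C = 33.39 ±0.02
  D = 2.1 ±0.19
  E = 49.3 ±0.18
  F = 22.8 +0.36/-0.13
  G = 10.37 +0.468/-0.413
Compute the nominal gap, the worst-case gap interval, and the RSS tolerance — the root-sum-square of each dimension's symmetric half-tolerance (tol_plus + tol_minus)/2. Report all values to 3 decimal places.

Stack each dimension's contribution:
  +A: nom +20.500 → Σnom=20.500; wc +0.160/-0.160 → slack +0.160/-0.160; half-tol=0.160, Σhalf²=0.025600
  +B: nom +41.380 → Σnom=61.880; wc +0.090/-0.202 → slack +0.250/-0.362; half-tol=0.146, Σhalf²=0.046916
  -C: nom -33.390 → Σnom=28.490; wc +0.020/-0.020 → slack +0.270/-0.382; half-tol=0.020, Σhalf²=0.047316
  -D: nom -2.100 → Σnom=26.390; wc +0.190/-0.190 → slack +0.460/-0.572; half-tol=0.190, Σhalf²=0.083416
  -E: nom -49.300 → Σnom=-22.910; wc +0.180/-0.180 → slack +0.640/-0.752; half-tol=0.180, Σhalf²=0.115816
  +F: nom +22.800 → Σnom=-0.110; wc +0.360/-0.130 → slack +1.000/-0.882; half-tol=0.245, Σhalf²=0.175841
  -G: nom -10.370 → Σnom=-10.480; wc +0.413/-0.468 → slack +1.413/-1.350; half-tol=0.441, Σhalf²=0.369881
Nominal = -10.480. Worst-case = [-10.480 - 1.350, -10.480 + 1.413] = [-11.830, -9.067]. RSS = √0.369881 = 0.608.

nominal=-10.480 wc=[-11.830,-9.067] rss=0.608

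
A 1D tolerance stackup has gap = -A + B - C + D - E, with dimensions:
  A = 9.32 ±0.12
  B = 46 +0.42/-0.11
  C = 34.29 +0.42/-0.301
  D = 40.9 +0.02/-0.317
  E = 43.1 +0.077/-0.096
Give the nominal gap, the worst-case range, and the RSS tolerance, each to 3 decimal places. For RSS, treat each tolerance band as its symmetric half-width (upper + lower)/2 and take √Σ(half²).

Stack each dimension's contribution:
  -A: nom -9.320 → Σnom=-9.320; wc +0.120/-0.120 → slack +0.120/-0.120; half-tol=0.120, Σhalf²=0.014400
  +B: nom +46.000 → Σnom=36.680; wc +0.420/-0.110 → slack +0.540/-0.230; half-tol=0.265, Σhalf²=0.084625
  -C: nom -34.290 → Σnom=2.390; wc +0.301/-0.420 → slack +0.841/-0.650; half-tol=0.360, Σhalf²=0.214585
  +D: nom +40.900 → Σnom=43.290; wc +0.020/-0.317 → slack +0.861/-0.967; half-tol=0.169, Σhalf²=0.242978
  -E: nom -43.100 → Σnom=0.190; wc +0.096/-0.077 → slack +0.957/-1.044; half-tol=0.086, Σhalf²=0.250460
Nominal = 0.190. Worst-case = [0.190 - 1.044, 0.190 + 0.957] = [-0.854, 1.147]. RSS = √0.250460 = 0.500.

nominal=0.190 wc=[-0.854,1.147] rss=0.500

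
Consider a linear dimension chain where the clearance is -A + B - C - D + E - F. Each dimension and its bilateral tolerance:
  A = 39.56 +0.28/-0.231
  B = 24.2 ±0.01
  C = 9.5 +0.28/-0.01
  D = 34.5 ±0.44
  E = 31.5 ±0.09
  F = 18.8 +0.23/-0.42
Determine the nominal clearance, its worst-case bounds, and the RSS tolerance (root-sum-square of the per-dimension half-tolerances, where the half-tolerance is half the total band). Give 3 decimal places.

nominal=-46.660 wc=[-47.990,-45.459] rss=0.627

Stack each dimension's contribution:
  -A: nom -39.560 → Σnom=-39.560; wc +0.231/-0.280 → slack +0.231/-0.280; half-tol=0.256, Σhalf²=0.065280
  +B: nom +24.200 → Σnom=-15.360; wc +0.010/-0.010 → slack +0.241/-0.290; half-tol=0.010, Σhalf²=0.065380
  -C: nom -9.500 → Σnom=-24.860; wc +0.010/-0.280 → slack +0.251/-0.570; half-tol=0.145, Σhalf²=0.086405
  -D: nom -34.500 → Σnom=-59.360; wc +0.440/-0.440 → slack +0.691/-1.010; half-tol=0.440, Σhalf²=0.280005
  +E: nom +31.500 → Σnom=-27.860; wc +0.090/-0.090 → slack +0.781/-1.100; half-tol=0.090, Σhalf²=0.288105
  -F: nom -18.800 → Σnom=-46.660; wc +0.420/-0.230 → slack +1.201/-1.330; half-tol=0.325, Σhalf²=0.393730
Nominal = -46.660. Worst-case = [-46.660 - 1.330, -46.660 + 1.201] = [-47.990, -45.459]. RSS = √0.393730 = 0.627.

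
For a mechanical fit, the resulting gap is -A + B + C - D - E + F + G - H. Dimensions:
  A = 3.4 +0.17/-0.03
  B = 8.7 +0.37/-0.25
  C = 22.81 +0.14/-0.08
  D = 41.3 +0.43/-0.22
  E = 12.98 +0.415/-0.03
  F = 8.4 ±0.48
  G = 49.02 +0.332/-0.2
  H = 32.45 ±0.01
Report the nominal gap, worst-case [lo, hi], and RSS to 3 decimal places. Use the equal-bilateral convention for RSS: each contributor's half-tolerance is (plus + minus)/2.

Stack each dimension's contribution:
  -A: nom -3.400 → Σnom=-3.400; wc +0.030/-0.170 → slack +0.030/-0.170; half-tol=0.100, Σhalf²=0.010000
  +B: nom +8.700 → Σnom=5.300; wc +0.370/-0.250 → slack +0.400/-0.420; half-tol=0.310, Σhalf²=0.106100
  +C: nom +22.810 → Σnom=28.110; wc +0.140/-0.080 → slack +0.540/-0.500; half-tol=0.110, Σhalf²=0.118200
  -D: nom -41.300 → Σnom=-13.190; wc +0.220/-0.430 → slack +0.760/-0.930; half-tol=0.325, Σhalf²=0.223825
  -E: nom -12.980 → Σnom=-26.170; wc +0.030/-0.415 → slack +0.790/-1.345; half-tol=0.222, Σhalf²=0.273331
  +F: nom +8.400 → Σnom=-17.770; wc +0.480/-0.480 → slack +1.270/-1.825; half-tol=0.480, Σhalf²=0.503731
  +G: nom +49.020 → Σnom=31.250; wc +0.332/-0.200 → slack +1.602/-2.025; half-tol=0.266, Σhalf²=0.574487
  -H: nom -32.450 → Σnom=-1.200; wc +0.010/-0.010 → slack +1.612/-2.035; half-tol=0.010, Σhalf²=0.574587
Nominal = -1.200. Worst-case = [-1.200 - 2.035, -1.200 + 1.612] = [-3.235, 0.412]. RSS = √0.574587 = 0.758.

nominal=-1.200 wc=[-3.235,0.412] rss=0.758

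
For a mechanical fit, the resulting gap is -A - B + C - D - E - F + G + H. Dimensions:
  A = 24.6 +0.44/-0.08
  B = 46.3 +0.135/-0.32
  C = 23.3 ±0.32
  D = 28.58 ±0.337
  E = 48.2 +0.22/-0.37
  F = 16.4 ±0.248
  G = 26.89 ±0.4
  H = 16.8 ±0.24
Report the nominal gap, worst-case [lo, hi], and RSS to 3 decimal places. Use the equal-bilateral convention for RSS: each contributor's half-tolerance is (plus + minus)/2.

Stack each dimension's contribution:
  -A: nom -24.600 → Σnom=-24.600; wc +0.080/-0.440 → slack +0.080/-0.440; half-tol=0.260, Σhalf²=0.067600
  -B: nom -46.300 → Σnom=-70.900; wc +0.320/-0.135 → slack +0.400/-0.575; half-tol=0.228, Σhalf²=0.119356
  +C: nom +23.300 → Σnom=-47.600; wc +0.320/-0.320 → slack +0.720/-0.895; half-tol=0.320, Σhalf²=0.221756
  -D: nom -28.580 → Σnom=-76.180; wc +0.337/-0.337 → slack +1.057/-1.232; half-tol=0.337, Σhalf²=0.335325
  -E: nom -48.200 → Σnom=-124.380; wc +0.370/-0.220 → slack +1.427/-1.452; half-tol=0.295, Σhalf²=0.422350
  -F: nom -16.400 → Σnom=-140.780; wc +0.248/-0.248 → slack +1.675/-1.700; half-tol=0.248, Σhalf²=0.483854
  +G: nom +26.890 → Σnom=-113.890; wc +0.400/-0.400 → slack +2.075/-2.100; half-tol=0.400, Σhalf²=0.643854
  +H: nom +16.800 → Σnom=-97.090; wc +0.240/-0.240 → slack +2.315/-2.340; half-tol=0.240, Σhalf²=0.701454
Nominal = -97.090. Worst-case = [-97.090 - 2.340, -97.090 + 2.315] = [-99.430, -94.775]. RSS = √0.701454 = 0.838.

nominal=-97.090 wc=[-99.430,-94.775] rss=0.838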